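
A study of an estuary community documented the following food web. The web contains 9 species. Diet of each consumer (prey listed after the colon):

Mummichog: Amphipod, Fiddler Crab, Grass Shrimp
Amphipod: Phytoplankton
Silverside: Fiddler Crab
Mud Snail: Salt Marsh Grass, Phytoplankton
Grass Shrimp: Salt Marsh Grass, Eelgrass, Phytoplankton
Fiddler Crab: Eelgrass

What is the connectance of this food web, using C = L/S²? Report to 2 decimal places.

The web has S = 9 species and L = 11 feeding links.
C = L / S² = 11 / 81 = 0.1358 ≈ 0.14.

C = 0.14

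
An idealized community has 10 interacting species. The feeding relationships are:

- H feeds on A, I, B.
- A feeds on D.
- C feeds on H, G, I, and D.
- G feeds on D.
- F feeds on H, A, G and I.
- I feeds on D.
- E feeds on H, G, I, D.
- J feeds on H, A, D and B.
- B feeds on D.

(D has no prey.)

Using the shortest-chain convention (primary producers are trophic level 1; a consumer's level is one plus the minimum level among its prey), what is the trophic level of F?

Trophic level 3

D is a producer → level 1.
G eats D → level 2.
F eats G → level 3.
No prey of F is below level 2, so 3 is the minimum.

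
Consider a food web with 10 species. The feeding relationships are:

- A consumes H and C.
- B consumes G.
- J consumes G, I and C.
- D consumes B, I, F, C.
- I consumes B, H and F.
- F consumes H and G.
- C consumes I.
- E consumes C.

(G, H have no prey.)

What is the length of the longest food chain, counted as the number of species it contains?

One longest chain: G → F → I → C → D.
It has 5 species and 4 links.

5 species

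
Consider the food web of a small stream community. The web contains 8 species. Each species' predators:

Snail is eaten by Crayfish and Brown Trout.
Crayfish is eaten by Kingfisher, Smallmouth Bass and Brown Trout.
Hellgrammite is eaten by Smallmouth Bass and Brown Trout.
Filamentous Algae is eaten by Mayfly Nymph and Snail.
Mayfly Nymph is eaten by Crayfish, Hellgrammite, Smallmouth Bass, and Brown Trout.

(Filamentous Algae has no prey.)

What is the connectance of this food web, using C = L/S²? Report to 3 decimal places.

The web has S = 8 species and L = 13 feeding links.
C = L / S² = 13 / 64 = 0.2031 ≈ 0.203.

C = 0.203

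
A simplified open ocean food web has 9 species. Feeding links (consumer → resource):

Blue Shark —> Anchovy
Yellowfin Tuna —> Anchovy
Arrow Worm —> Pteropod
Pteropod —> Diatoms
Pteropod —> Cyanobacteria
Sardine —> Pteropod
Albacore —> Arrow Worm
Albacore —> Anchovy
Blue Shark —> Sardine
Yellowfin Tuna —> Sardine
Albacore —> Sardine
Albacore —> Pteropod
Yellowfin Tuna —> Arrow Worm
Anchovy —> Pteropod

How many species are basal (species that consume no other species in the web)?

2

Basal species (no prey listed): Cyanobacteria, Diatoms.
Count: 2.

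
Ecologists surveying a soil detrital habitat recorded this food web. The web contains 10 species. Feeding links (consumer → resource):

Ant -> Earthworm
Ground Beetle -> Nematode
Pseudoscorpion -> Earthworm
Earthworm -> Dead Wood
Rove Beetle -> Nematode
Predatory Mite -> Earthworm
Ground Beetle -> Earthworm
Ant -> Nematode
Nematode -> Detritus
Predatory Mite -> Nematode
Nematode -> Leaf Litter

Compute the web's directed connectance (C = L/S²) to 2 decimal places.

The web has S = 10 species and L = 11 feeding links.
C = L / S² = 11 / 100 = 0.1100 ≈ 0.11.

C = 0.11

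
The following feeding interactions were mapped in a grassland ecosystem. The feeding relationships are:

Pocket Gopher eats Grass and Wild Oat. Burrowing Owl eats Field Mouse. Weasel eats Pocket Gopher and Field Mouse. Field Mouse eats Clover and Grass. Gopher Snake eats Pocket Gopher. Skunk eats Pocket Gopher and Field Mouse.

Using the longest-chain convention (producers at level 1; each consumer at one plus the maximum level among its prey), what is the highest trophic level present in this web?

Producers (level 1): Wild Oat, Clover, Grass.
Wild Oat → Pocket Gopher → Gopher Snake gives Gopher Snake level 3.
No species has a prey at level 3, so no species reaches level 4.

3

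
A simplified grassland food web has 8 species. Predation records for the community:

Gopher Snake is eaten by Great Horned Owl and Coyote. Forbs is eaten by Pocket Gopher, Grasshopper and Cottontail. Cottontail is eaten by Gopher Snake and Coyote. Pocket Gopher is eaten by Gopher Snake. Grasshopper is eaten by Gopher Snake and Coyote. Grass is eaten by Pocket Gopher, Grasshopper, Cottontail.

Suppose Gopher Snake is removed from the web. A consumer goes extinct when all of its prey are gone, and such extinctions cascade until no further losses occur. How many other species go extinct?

Remove Gopher Snake.
Round 1: Great Horned Owl (all prey gone) → extinct.
No further losses. Total secondary extinctions: 1.

1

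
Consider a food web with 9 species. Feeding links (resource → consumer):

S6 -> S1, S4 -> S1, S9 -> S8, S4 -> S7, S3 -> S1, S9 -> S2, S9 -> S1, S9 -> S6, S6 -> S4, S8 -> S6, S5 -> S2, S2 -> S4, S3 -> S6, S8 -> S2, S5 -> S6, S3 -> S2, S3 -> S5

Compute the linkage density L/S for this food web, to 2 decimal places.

L/S = 1.89

There are L = 17 links among S = 9 species.
L/S = 17/9 = 1.8889 ≈ 1.89.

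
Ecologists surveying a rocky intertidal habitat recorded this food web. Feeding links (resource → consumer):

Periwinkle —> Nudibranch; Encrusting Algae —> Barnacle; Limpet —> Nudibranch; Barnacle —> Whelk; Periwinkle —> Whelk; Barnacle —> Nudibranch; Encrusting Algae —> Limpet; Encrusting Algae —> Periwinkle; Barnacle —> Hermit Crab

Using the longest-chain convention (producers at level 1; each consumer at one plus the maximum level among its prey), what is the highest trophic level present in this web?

3

Producers (level 1): Encrusting Algae.
Encrusting Algae → Barnacle → Nudibranch gives Nudibranch level 3.
No species has a prey at level 3, so no species reaches level 4.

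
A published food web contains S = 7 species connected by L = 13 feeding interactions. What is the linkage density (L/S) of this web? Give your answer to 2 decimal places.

L/S = 1.86

There are L = 13 links among S = 7 species.
L/S = 13/7 = 1.8571 ≈ 1.86.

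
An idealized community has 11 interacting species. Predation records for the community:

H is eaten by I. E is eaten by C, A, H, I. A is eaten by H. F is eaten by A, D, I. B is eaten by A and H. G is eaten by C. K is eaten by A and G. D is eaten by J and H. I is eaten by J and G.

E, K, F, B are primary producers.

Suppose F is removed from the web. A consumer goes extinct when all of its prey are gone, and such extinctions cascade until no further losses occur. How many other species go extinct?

Remove F.
Round 1: D (all prey gone) → extinct.
No further losses. Total secondary extinctions: 1.

1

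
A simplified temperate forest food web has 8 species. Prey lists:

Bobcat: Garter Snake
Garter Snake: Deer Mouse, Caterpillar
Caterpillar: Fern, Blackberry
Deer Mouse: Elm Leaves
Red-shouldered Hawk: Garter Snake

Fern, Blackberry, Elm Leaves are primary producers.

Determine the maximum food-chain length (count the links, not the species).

3 links

One longest chain: Elm Leaves → Deer Mouse → Garter Snake → Red-shouldered Hawk.
It has 4 species and 3 links.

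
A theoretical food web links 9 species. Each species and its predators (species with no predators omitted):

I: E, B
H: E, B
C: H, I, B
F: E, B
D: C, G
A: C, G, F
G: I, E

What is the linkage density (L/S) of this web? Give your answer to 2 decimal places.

L/S = 1.78

There are L = 16 links among S = 9 species.
L/S = 16/9 = 1.7778 ≈ 1.78.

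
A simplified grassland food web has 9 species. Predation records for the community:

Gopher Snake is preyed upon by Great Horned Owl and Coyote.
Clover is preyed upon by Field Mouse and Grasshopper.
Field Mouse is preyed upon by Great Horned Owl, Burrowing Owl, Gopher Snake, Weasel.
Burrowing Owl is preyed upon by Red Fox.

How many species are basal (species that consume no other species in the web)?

1

Basal species (no prey listed): Clover.
Count: 1.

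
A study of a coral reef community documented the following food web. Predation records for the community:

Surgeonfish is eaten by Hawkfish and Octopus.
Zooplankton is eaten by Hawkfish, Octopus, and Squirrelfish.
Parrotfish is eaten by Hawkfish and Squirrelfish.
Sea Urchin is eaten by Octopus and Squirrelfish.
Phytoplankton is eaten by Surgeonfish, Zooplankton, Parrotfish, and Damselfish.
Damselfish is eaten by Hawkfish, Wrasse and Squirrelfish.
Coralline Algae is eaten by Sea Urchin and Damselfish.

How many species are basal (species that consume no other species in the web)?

2

Basal species (no prey listed): Coralline Algae, Phytoplankton.
Count: 2.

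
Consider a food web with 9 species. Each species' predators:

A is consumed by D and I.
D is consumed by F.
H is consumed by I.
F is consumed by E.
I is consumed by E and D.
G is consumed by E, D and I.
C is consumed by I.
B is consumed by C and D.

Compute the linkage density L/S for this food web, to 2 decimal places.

L/S = 1.44

There are L = 13 links among S = 9 species.
L/S = 13/9 = 1.4444 ≈ 1.44.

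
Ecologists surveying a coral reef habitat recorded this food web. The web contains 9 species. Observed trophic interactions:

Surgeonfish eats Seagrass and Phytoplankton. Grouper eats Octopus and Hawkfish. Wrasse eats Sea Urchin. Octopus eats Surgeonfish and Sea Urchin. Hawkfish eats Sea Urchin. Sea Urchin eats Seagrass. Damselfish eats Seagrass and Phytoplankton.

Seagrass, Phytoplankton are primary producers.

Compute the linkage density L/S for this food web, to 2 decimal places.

L/S = 1.22

There are L = 11 links among S = 9 species.
L/S = 11/9 = 1.2222 ≈ 1.22.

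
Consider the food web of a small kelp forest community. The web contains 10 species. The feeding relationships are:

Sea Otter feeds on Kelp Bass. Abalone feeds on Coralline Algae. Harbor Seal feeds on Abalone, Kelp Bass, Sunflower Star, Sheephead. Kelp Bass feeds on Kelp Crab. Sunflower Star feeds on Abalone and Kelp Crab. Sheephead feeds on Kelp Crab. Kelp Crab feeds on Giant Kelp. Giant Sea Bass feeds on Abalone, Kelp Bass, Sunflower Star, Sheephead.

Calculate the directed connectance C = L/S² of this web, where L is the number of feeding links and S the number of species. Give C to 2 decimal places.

C = 0.15

The web has S = 10 species and L = 15 feeding links.
C = L / S² = 15 / 100 = 0.1500 ≈ 0.15.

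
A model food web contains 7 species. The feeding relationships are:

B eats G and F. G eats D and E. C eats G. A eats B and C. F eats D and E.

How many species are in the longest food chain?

One longest chain: E → G → C → A.
It has 4 species and 3 links.

4 species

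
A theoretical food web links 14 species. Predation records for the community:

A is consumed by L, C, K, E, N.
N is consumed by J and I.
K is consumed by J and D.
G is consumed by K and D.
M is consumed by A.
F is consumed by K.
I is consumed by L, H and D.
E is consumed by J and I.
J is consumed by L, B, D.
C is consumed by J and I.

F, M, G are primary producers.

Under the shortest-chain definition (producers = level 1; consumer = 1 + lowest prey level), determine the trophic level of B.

F is a producer → level 1.
K eats F → level 2.
J eats K → level 3.
B eats J → level 4.
No prey of B is below level 3, so 4 is the minimum.

Trophic level 4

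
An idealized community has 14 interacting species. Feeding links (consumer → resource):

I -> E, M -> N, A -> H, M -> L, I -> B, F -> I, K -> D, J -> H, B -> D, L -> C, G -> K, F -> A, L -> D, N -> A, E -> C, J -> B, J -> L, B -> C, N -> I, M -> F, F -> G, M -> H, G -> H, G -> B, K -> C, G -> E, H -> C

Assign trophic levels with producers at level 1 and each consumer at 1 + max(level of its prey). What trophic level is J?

Trophic level 3

C is a producer → level 1.
L eats C (level 1); other prey at levels: D 1 → level 2.
J eats L (level 2); other prey at levels: B 2, H 2 → level 3.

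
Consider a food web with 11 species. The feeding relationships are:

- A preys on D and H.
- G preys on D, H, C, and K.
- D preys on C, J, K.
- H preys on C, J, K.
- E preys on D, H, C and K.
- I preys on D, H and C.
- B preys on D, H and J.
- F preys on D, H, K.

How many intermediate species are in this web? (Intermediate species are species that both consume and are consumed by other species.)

2

Intermediate species (has both prey and predators): D, H.
Count: 2.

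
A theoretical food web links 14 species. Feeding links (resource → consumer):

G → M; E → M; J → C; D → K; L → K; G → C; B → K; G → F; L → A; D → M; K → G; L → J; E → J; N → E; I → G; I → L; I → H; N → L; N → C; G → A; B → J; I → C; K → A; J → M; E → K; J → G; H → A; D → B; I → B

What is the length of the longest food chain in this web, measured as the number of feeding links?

One longest chain: N → L → K → G → M.
It has 5 species and 4 links.

4 links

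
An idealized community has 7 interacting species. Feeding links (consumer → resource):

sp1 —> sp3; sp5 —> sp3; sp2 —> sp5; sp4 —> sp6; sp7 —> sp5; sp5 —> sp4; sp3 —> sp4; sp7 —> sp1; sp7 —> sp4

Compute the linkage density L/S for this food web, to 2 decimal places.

There are L = 9 links among S = 7 species.
L/S = 9/7 = 1.2857 ≈ 1.29.

L/S = 1.29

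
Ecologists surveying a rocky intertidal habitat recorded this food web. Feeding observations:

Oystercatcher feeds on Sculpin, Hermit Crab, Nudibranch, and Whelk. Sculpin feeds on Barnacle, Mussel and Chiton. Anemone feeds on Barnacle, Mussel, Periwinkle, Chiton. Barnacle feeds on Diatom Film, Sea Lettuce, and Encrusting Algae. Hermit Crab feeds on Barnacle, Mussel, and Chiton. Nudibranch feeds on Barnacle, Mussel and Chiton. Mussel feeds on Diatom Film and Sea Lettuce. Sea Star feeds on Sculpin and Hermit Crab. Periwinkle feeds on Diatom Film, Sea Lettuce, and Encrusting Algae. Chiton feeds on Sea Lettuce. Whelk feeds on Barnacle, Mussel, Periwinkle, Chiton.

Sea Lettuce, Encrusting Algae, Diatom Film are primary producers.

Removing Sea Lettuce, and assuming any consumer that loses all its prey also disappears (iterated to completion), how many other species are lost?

Remove Sea Lettuce.
Round 1: Chiton (all prey gone) → extinct.
No further losses. Total secondary extinctions: 1.

1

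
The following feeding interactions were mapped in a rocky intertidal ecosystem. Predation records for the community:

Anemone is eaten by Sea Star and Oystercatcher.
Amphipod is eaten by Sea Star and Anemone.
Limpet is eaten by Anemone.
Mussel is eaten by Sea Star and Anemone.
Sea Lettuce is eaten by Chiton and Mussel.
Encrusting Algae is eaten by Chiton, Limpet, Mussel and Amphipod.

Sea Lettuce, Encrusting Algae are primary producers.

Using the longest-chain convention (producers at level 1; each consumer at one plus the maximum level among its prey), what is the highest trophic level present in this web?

4

Producers (level 1): Sea Lettuce, Encrusting Algae.
Encrusting Algae → Amphipod → Anemone → Sea Star gives Sea Star level 4.
No species has a prey at level 4, so no species reaches level 5.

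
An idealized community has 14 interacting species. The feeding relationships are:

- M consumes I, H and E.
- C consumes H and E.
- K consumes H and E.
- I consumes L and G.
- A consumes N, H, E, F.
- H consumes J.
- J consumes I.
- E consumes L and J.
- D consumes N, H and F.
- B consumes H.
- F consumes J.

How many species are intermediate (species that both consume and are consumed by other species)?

5

Intermediate species (has both prey and predators): I, J, E, H, F.
Count: 5.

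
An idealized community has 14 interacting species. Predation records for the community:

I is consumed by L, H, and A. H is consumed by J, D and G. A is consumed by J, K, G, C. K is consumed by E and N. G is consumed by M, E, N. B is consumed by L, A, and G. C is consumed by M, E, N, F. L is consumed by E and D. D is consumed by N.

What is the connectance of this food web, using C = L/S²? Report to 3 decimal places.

The web has S = 14 species and L = 25 feeding links.
C = L / S² = 25 / 196 = 0.1276 ≈ 0.128.

C = 0.128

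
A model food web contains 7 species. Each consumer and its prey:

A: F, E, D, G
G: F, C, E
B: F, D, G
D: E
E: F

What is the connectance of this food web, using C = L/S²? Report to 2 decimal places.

The web has S = 7 species and L = 12 feeding links.
C = L / S² = 12 / 49 = 0.2449 ≈ 0.24.

C = 0.24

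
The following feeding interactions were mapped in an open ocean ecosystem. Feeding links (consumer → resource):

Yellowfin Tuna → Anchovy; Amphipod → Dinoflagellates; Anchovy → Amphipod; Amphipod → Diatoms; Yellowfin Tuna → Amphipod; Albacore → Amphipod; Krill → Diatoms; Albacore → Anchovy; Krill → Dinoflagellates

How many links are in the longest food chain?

3 links

One longest chain: Dinoflagellates → Amphipod → Anchovy → Albacore.
It has 4 species and 3 links.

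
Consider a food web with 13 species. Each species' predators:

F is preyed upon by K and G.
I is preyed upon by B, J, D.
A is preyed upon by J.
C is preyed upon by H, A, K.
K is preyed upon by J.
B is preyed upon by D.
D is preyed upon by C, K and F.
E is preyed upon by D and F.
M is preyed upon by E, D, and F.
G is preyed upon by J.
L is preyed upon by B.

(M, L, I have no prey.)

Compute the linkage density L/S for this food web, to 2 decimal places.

L/S = 1.62

There are L = 21 links among S = 13 species.
L/S = 21/13 = 1.6154 ≈ 1.62.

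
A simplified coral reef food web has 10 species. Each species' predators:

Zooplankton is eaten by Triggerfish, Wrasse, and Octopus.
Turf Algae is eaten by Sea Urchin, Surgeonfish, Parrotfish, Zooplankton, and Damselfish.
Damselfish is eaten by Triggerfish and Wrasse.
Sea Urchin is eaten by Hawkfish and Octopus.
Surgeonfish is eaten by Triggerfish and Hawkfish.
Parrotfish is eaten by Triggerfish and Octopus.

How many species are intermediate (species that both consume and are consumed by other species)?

Intermediate species (has both prey and predators): Damselfish, Zooplankton, Parrotfish, Sea Urchin, Surgeonfish.
Count: 5.

5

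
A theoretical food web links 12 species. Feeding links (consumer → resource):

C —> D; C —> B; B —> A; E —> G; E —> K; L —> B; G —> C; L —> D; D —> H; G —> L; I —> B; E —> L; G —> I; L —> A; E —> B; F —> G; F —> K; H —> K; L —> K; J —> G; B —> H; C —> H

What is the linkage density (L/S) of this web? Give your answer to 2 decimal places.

There are L = 22 links among S = 12 species.
L/S = 22/12 = 1.8333 ≈ 1.83.

L/S = 1.83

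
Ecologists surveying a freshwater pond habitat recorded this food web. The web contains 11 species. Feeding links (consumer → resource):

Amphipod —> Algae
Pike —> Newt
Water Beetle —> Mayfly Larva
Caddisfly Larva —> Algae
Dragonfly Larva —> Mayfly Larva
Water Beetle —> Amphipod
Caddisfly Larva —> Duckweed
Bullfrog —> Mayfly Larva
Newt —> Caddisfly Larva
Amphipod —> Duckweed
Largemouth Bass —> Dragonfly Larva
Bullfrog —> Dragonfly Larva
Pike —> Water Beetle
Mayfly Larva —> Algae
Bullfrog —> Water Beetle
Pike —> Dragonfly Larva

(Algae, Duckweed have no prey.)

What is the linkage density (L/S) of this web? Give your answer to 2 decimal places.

There are L = 16 links among S = 11 species.
L/S = 16/11 = 1.4545 ≈ 1.45.

L/S = 1.45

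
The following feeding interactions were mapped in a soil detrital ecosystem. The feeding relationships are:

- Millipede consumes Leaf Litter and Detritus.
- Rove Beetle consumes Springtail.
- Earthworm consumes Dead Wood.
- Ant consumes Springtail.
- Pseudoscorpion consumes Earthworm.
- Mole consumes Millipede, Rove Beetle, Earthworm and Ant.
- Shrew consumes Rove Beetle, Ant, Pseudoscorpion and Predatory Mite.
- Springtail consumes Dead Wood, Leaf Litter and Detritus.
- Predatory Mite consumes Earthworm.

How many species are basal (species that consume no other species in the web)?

3

Basal species (no prey listed): Leaf Litter, Detritus, Dead Wood.
Count: 3.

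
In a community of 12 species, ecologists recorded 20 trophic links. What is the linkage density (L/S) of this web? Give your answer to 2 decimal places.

L/S = 1.67

There are L = 20 links among S = 12 species.
L/S = 20/12 = 1.6667 ≈ 1.67.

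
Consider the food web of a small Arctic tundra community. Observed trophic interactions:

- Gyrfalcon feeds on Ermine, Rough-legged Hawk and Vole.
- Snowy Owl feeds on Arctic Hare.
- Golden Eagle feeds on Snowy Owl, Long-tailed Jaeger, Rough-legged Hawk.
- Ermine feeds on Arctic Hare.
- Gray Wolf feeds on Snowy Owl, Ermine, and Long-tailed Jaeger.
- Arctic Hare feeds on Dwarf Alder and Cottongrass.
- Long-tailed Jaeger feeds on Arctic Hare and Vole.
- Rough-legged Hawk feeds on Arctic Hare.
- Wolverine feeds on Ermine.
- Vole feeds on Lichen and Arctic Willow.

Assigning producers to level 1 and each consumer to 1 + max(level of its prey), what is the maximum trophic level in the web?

4

Producers (level 1): Arctic Willow, Lichen, Cottongrass, Dwarf Alder.
Cottongrass → Arctic Hare → Rough-legged Hawk → Golden Eagle gives Golden Eagle level 4.
No species has a prey at level 4, so no species reaches level 5.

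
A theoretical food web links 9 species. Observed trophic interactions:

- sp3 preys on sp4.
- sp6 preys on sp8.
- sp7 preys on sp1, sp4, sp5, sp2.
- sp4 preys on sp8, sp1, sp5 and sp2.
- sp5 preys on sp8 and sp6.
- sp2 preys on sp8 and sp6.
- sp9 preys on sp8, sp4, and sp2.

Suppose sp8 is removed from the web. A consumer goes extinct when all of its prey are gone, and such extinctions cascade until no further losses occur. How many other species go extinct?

Remove sp8.
Round 1: sp6 (all prey gone) → extinct.
Round 2: sp5 (all prey gone), sp2 (all prey gone) → extinct.
No further losses. Total secondary extinctions: 3.

3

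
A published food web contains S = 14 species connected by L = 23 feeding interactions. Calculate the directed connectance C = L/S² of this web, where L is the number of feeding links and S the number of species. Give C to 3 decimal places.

The web has S = 14 species and L = 23 feeding links.
C = L / S² = 23 / 196 = 0.1173 ≈ 0.117.

C = 0.117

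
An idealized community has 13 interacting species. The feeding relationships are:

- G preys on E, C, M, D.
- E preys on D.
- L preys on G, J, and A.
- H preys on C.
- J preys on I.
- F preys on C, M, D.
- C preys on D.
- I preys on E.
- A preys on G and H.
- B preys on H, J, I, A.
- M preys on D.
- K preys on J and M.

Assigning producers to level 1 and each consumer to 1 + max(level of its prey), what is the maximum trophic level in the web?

5

Producers (level 1): D.
D → C → H → A → B gives B level 5.
No species has a prey at level 5, so no species reaches level 6.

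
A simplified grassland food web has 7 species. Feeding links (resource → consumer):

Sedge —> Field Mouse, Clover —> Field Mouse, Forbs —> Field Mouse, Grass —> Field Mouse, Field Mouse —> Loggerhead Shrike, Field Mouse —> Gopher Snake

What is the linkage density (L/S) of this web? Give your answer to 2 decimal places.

There are L = 6 links among S = 7 species.
L/S = 6/7 = 0.8571 ≈ 0.86.

L/S = 0.86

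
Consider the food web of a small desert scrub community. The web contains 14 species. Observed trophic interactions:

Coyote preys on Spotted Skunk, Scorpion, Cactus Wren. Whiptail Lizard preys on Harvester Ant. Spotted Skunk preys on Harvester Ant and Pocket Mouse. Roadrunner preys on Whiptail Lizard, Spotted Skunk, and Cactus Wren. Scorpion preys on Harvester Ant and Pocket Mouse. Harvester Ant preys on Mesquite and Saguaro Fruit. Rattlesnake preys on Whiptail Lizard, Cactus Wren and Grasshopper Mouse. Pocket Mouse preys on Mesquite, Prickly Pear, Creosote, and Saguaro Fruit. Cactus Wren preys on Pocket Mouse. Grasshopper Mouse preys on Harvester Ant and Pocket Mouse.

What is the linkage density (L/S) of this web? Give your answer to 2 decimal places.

L/S = 1.64

There are L = 23 links among S = 14 species.
L/S = 23/14 = 1.6429 ≈ 1.64.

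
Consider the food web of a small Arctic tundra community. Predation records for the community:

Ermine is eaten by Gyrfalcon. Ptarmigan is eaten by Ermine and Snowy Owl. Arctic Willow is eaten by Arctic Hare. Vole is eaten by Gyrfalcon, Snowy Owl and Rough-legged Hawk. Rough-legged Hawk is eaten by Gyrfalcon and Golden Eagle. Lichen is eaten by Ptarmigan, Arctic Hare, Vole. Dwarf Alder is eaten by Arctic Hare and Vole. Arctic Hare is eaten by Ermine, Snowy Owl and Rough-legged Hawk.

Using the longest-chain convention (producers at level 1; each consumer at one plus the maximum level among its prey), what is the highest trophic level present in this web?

4

Producers (level 1): Lichen, Dwarf Alder, Arctic Willow.
Lichen → Arctic Hare → Rough-legged Hawk → Gyrfalcon gives Gyrfalcon level 4.
No species has a prey at level 4, so no species reaches level 5.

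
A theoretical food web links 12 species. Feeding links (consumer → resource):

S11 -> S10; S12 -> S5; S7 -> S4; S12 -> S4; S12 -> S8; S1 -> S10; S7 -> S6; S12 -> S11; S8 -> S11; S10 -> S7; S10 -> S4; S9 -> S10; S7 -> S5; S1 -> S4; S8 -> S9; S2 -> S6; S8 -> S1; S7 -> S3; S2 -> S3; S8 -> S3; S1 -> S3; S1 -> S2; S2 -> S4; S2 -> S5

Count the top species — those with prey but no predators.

1

Top species (has prey, but nothing eats it): S12.
Count: 1.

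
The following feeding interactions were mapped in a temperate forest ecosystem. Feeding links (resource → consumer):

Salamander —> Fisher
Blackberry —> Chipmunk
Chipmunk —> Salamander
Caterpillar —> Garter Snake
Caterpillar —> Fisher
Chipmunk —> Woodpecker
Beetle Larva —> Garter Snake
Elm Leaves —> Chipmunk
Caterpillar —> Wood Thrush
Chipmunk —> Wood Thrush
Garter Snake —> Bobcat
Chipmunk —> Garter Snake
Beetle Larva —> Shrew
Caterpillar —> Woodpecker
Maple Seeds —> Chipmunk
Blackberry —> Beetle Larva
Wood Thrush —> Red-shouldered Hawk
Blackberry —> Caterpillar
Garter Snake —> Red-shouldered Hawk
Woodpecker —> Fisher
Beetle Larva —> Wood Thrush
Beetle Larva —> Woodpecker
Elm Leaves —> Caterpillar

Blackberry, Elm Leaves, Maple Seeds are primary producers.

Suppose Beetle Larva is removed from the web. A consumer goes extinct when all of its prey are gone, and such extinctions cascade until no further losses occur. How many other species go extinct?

Remove Beetle Larva.
Round 1: Shrew (all prey gone) → extinct.
No further losses. Total secondary extinctions: 1.

1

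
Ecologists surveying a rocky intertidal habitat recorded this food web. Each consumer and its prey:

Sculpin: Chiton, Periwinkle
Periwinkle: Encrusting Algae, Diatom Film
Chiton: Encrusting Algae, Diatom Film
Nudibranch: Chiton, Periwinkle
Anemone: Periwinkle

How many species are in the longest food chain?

3 species

One longest chain: Encrusting Algae → Chiton → Nudibranch.
It has 3 species and 2 links.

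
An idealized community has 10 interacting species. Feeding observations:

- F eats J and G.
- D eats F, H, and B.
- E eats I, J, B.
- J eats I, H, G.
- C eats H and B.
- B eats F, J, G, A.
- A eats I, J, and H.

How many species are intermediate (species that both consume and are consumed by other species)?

4

Intermediate species (has both prey and predators): J, F, A, B.
Count: 4.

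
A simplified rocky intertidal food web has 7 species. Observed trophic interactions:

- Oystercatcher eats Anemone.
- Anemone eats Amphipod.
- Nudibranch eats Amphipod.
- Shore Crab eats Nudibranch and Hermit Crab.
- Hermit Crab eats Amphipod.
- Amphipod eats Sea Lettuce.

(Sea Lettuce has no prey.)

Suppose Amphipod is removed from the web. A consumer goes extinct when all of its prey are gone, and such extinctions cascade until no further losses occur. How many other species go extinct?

5

Remove Amphipod.
Round 1: Hermit Crab (all prey gone), Anemone (all prey gone), Nudibranch (all prey gone) → extinct.
Round 2: Shore Crab (all prey gone), Oystercatcher (all prey gone) → extinct.
No further losses. Total secondary extinctions: 5.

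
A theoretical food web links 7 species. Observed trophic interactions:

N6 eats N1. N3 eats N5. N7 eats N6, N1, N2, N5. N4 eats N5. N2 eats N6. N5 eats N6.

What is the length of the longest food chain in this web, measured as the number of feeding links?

One longest chain: N1 → N6 → N5 → N7.
It has 4 species and 3 links.

3 links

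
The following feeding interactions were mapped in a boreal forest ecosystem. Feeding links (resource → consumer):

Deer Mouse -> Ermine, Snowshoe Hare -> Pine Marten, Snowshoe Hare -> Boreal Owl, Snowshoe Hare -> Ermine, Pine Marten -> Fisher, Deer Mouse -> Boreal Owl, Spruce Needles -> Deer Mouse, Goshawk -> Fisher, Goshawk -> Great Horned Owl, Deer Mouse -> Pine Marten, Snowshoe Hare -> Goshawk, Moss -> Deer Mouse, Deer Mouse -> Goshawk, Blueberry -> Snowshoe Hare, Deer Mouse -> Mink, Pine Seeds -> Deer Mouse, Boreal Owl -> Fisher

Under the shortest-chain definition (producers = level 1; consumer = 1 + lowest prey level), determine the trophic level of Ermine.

Blueberry is a producer → level 1.
Snowshoe Hare eats Blueberry → level 2.
Ermine eats Snowshoe Hare → level 3.
No prey of Ermine is below level 2, so 3 is the minimum.

Trophic level 3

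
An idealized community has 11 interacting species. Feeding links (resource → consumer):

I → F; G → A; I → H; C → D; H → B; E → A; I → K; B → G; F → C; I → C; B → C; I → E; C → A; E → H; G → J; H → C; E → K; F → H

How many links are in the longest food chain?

One longest chain: I → F → H → B → C → D.
It has 6 species and 5 links.

5 links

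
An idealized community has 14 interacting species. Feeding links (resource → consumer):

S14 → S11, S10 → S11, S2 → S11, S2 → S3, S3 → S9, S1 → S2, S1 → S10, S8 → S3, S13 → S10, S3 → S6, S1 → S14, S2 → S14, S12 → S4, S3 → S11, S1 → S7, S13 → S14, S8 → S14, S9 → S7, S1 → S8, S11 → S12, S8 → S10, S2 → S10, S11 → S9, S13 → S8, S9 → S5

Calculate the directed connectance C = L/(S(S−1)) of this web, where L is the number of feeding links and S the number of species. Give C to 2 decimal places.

The web has S = 14 species and L = 25 feeding links.
C = L / (S(S−1)) = 25 / 182 = 0.1374 ≈ 0.14.

C = 0.14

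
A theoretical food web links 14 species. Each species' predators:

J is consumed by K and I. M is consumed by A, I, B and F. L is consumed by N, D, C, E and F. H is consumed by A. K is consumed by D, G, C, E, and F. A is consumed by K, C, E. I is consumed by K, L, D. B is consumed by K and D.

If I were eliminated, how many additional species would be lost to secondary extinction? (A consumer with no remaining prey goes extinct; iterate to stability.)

Remove I.
Round 1: L (all prey gone) → extinct.
Round 2: N (all prey gone) → extinct.
No further losses. Total secondary extinctions: 2.

2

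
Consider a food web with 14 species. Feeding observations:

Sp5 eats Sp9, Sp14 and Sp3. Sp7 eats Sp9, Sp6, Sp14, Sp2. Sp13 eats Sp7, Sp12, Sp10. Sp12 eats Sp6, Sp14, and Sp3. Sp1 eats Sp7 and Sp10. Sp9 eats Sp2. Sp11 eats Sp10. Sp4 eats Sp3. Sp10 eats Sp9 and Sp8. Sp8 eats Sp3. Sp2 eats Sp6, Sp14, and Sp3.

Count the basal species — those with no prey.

Basal species (no prey listed): Sp6, Sp3, Sp14.
Count: 3.

3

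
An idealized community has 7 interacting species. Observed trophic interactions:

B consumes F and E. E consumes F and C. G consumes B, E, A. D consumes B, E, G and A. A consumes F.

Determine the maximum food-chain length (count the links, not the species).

One longest chain: F → E → B → G → D.
It has 5 species and 4 links.

4 links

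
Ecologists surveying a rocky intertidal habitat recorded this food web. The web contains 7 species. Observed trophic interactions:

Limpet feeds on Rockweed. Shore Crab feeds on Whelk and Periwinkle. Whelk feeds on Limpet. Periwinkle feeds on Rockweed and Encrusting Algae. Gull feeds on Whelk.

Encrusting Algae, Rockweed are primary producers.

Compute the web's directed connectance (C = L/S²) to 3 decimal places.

The web has S = 7 species and L = 7 feeding links.
C = L / S² = 7 / 49 = 0.1429 ≈ 0.143.

C = 0.143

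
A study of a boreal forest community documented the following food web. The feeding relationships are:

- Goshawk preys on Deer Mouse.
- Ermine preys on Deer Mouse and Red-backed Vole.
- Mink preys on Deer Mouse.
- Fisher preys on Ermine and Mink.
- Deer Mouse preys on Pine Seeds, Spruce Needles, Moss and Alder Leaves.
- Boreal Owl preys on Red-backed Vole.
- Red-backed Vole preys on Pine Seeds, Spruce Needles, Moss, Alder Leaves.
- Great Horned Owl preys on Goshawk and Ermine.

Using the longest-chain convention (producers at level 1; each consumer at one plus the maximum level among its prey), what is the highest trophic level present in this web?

Producers (level 1): Alder Leaves, Spruce Needles, Pine Seeds, Moss.
Alder Leaves → Deer Mouse → Goshawk → Great Horned Owl gives Great Horned Owl level 4.
No species has a prey at level 4, so no species reaches level 5.

4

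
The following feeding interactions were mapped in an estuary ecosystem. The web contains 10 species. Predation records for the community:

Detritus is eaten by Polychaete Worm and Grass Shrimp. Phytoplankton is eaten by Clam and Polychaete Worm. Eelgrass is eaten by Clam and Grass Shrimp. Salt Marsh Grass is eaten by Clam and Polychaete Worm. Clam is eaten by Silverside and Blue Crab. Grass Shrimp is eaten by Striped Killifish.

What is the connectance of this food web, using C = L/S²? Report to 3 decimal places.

C = 0.110

The web has S = 10 species and L = 11 feeding links.
C = L / S² = 11 / 100 = 0.1100 ≈ 0.110.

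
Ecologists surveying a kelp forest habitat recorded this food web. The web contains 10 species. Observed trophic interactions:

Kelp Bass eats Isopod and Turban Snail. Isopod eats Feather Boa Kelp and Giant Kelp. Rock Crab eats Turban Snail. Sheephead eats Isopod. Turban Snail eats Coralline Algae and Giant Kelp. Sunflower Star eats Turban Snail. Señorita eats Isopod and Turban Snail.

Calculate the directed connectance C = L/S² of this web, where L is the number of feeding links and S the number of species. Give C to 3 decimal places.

The web has S = 10 species and L = 11 feeding links.
C = L / S² = 11 / 100 = 0.1100 ≈ 0.110.

C = 0.110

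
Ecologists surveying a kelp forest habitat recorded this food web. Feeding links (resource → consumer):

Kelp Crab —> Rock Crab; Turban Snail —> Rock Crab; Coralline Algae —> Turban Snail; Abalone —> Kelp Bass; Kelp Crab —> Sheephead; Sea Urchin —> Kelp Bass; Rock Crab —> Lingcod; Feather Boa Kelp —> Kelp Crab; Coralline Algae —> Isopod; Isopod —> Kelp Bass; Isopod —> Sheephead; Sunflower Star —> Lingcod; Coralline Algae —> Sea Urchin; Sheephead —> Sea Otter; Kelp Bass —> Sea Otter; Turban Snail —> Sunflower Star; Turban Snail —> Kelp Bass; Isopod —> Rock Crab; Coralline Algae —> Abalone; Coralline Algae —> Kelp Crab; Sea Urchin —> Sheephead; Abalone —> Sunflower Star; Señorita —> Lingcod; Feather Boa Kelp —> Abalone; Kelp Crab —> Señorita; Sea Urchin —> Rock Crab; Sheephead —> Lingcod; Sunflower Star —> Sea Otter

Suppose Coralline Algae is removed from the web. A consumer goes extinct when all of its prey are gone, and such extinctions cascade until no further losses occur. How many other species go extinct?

3

Remove Coralline Algae.
Round 1: Isopod (all prey gone), Sea Urchin (all prey gone), Turban Snail (all prey gone) → extinct.
No further losses. Total secondary extinctions: 3.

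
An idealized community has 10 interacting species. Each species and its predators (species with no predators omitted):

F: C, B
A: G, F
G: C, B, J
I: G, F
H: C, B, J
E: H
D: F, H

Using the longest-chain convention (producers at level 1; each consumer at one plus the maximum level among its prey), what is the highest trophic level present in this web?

3

Producers (level 1): E, A, D, I.
A → G → C gives C level 3.
No species has a prey at level 3, so no species reaches level 4.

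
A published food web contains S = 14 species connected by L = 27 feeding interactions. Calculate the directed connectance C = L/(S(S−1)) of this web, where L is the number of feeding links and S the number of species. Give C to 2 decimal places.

C = 0.15

The web has S = 14 species and L = 27 feeding links.
C = L / (S(S−1)) = 27 / 182 = 0.1484 ≈ 0.15.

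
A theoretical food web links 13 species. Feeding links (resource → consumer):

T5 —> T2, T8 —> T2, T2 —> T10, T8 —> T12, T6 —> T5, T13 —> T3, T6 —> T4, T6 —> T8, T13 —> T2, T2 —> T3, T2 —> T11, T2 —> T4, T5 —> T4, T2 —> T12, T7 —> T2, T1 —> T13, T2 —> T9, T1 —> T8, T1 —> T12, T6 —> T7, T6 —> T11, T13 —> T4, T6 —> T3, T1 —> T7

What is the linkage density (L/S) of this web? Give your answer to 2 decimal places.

There are L = 24 links among S = 13 species.
L/S = 24/13 = 1.8462 ≈ 1.85.

L/S = 1.85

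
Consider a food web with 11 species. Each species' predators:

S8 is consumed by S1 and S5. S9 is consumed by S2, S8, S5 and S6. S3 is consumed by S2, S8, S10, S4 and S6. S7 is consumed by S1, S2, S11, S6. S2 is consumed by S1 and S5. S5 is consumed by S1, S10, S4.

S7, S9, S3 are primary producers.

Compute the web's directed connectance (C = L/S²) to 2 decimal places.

C = 0.17

The web has S = 11 species and L = 20 feeding links.
C = L / S² = 20 / 121 = 0.1653 ≈ 0.17.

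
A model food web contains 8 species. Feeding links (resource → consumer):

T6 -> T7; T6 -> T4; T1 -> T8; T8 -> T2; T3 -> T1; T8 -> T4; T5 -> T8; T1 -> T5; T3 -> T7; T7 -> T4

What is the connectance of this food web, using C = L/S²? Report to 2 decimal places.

The web has S = 8 species and L = 10 feeding links.
C = L / S² = 10 / 64 = 0.1562 ≈ 0.16.

C = 0.16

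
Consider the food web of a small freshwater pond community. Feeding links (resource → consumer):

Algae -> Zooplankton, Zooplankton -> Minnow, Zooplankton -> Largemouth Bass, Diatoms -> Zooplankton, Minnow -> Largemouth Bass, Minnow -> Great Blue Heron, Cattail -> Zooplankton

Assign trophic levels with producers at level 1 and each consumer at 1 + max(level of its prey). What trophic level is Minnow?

Cattail is a producer → level 1.
Zooplankton eats Cattail (level 1); other prey at levels: Algae 1, Diatoms 1 → level 2.
Minnow eats Zooplankton → level 3.

Trophic level 3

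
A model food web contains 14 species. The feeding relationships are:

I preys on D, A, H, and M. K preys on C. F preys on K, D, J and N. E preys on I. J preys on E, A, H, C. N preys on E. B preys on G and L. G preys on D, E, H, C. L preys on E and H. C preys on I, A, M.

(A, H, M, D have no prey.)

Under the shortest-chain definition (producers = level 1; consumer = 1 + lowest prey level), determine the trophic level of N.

Trophic level 4

A is a producer → level 1.
I eats A → level 2.
E eats I → level 3.
N eats E → level 4.
No prey of N is below level 3, so 4 is the minimum.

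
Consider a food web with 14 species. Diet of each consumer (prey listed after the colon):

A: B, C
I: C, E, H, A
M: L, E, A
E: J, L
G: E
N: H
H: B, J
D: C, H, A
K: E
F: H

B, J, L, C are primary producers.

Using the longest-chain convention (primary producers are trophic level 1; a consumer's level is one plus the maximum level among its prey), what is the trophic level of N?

B is a producer → level 1.
H eats B (level 1); other prey at levels: J 1 → level 2.
N eats H → level 3.

Trophic level 3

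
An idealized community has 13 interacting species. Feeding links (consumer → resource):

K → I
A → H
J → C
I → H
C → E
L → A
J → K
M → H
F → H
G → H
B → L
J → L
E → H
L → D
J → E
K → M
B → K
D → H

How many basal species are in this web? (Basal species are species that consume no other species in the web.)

1

Basal species (no prey listed): H.
Count: 1.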